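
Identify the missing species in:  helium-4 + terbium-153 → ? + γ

Conserve mass number: 4 + 153 = A + 0, so A = 157.
Conserve atomic number: 2 + 65 = Z + 0, so Z = 67.
Z = 67 is holmium, so the species is holmium-157.

Ho-157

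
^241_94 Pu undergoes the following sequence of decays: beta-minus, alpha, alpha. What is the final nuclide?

Start: (A, Z) = (241, 94).
After β⁻: (241, 95).
After α: (237, 93).
After α: (233, 91).
Z = 91 is protactinium.

Pa-233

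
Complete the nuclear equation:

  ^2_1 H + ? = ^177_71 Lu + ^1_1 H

Conserve mass number: 2 + A = 177 + 1, so A = 176.
Conserve atomic number: 1 + Z = 71 + 1, so Z = 71.
Z = 71 is lutetium, so the species is ^176_71 Lu.

Lu-176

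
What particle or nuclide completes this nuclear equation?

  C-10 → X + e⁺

Conserve mass number: 10 = A + 0, so A = 10.
Conserve atomic number: 6 = Z + 1, so Z = 5.
Z = 5 is boron, so the species is B-10.

B-10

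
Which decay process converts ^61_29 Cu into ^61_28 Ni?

ΔA = 61 − 61 = 0; ΔZ = 28 − 29 = -1.
A is unchanged and Z drops by 1 — a proton has become a neutron (β⁺ emission or electron capture).

beta-plus decay or electron capture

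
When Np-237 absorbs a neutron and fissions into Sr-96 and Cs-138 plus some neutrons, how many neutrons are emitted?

4

Conserve mass number: 238 = 96 + 138 + k, so k = 238 − 234 = 4.
Check atomic number: 93 = 38 + 55 + 0 = 93. ✓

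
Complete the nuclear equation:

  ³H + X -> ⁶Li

He-3

Conserve mass number: 3 + A = 6, so A = 3.
Conserve atomic number: 1 + Z = 3, so Z = 2.
Z = 2 is helium, so the species is ³He.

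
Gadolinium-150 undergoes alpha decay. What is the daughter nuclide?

Alpha decay: mass number changes by -4, atomic number by -2.
A: 150 − 4 = 146; Z: 64 − 2 = 62.
Z = 62 is samarium, so the daughter is samarium-146.

Sm-146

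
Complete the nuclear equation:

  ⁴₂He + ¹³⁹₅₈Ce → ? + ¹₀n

Nd-142

Conserve mass number: 4 + 139 = A + 1, so A = 142.
Conserve atomic number: 2 + 58 = Z + 0, so Z = 60.
Z = 60 is neodymium, so the species is ¹⁴²₆₀Nd.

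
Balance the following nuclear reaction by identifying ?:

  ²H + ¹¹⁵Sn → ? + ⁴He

In-113

Conserve mass number: 2 + 115 = A + 4, so A = 113.
Conserve atomic number: 1 + 50 = Z + 2, so Z = 49.
Z = 49 is indium, so the species is ¹¹³In.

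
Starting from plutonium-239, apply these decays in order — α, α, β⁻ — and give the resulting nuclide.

Pa-231

Start: (A, Z) = (239, 94).
After α: (235, 92).
After α: (231, 90).
After β⁻: (231, 91).
Z = 91 is protactinium.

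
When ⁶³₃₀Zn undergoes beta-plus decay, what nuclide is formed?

Beta-plus decay: mass number changes by +0, atomic number by -1.
A: 63 = 63; Z: 30 − 1 = 29.
Z = 29 is copper, so the daughter is ⁶³₂₉Cu.

Cu-63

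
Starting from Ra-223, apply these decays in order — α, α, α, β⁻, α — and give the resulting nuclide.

Start: (A, Z) = (223, 88).
After α: (219, 86).
After α: (215, 84).
After α: (211, 82).
After β⁻: (211, 83).
After α: (207, 81).
Z = 81 is thallium.

Tl-207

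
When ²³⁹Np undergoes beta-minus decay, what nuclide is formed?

Pu-239

Beta-minus decay: mass number changes by +0, atomic number by +1.
A: 239 = 239; Z: 93 + 1 = 94.
Z = 94 is plutonium, so the daughter is ²³⁹Pu.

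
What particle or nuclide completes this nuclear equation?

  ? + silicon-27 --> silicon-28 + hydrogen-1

deuteron

Conserve mass number: A + 27 = 28 + 1, so A = 2.
Conserve atomic number: Z + 14 = 14 + 1, so Z = 1.
A = 2 and Z = 1 is hydrogen-2 — a deuteron.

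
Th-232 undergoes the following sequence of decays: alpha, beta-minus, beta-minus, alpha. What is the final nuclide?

Start: (A, Z) = (232, 90).
After α: (228, 88).
After β⁻: (228, 89).
After β⁻: (228, 90).
After α: (224, 88).
Z = 88 is radium.

Ra-224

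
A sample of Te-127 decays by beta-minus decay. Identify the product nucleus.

Beta-minus decay: mass number changes by +0, atomic number by +1.
A: 127 = 127; Z: 52 + 1 = 53.
Z = 53 is iodine, so the daughter is I-127.

I-127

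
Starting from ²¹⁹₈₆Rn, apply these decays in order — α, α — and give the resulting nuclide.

Start: (A, Z) = (219, 86).
After α: (215, 84).
After α: (211, 82).
Z = 82 is lead.

Pb-211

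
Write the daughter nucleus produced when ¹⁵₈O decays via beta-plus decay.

N-15

Beta-plus decay: mass number changes by +0, atomic number by -1.
A: 15 = 15; Z: 8 − 1 = 7.
Z = 7 is nitrogen, so the daughter is ¹⁵₇N.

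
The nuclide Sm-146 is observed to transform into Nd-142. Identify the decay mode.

ΔA = 142 − 146 = -4; ΔZ = 60 − 62 = -2.
A drops by 4 and Z drops by 2 — the signature of alpha emission.

alpha decay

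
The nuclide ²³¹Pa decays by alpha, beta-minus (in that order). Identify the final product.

Start: (A, Z) = (231, 91).
After α: (227, 89).
After β⁻: (227, 90).
Z = 90 is thorium.

Th-227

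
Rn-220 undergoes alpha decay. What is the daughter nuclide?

Po-216

Alpha decay: mass number changes by -4, atomic number by -2.
A: 220 − 4 = 216; Z: 86 − 2 = 84.
Z = 84 is polonium, so the daughter is Po-216.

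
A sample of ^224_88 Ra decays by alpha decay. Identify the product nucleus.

Rn-220

Alpha decay: mass number changes by -4, atomic number by -2.
A: 224 − 4 = 220; Z: 88 − 2 = 86.
Z = 86 is radon, so the daughter is ^220_86 Rn.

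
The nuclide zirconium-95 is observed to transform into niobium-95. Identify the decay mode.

beta-minus decay

ΔA = 95 − 95 = 0; ΔZ = 41 − 40 = +1.
A is unchanged and Z rises by 1 — a neutron has become a proton (β⁻ decay).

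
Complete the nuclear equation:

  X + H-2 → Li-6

Conserve mass number: A + 2 = 6, so A = 4.
Conserve atomic number: Z + 1 = 3, so Z = 2.
A = 4 and Z = 2 is He-4 — an alpha particle.

alpha particle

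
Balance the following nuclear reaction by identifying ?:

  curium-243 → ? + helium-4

Conserve mass number: 243 = A + 4, so A = 239.
Conserve atomic number: 96 = Z + 2, so Z = 94.
Z = 94 is plutonium, so the species is plutonium-239.

Pu-239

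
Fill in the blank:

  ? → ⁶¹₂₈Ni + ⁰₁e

Cu-61

Conserve mass number: A = 61 + 0, so A = 61.
Conserve atomic number: Z = 28 + 1, so Z = 29.
Z = 29 is copper, so the species is ⁶¹₂₉Cu.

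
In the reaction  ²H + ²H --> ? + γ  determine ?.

Conserve mass number: 2 + 2 = A + 0, so A = 4.
Conserve atomic number: 1 + 1 = Z + 0, so Z = 2.
A = 4 and Z = 2 is ⁴He — an alpha particle.

He-4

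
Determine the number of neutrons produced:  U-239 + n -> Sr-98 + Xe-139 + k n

3

Conserve mass number: 240 = 98 + 139 + k, so k = 240 − 237 = 3.
Check atomic number: 92 = 38 + 54 + 0 = 92. ✓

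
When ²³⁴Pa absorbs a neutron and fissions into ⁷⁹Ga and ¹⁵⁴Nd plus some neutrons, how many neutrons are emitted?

Conserve mass number: 235 = 79 + 154 + k, so k = 235 − 233 = 2.
Check atomic number: 91 = 31 + 60 + 0 = 91. ✓

2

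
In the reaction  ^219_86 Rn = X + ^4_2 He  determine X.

Conserve mass number: 219 = A + 4, so A = 215.
Conserve atomic number: 86 = Z + 2, so Z = 84.
Z = 84 is polonium, so the species is ^215_84 Po.

Po-215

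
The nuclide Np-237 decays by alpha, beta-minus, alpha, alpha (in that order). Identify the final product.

Ra-225

Start: (A, Z) = (237, 93).
After α: (233, 91).
After β⁻: (233, 92).
After α: (229, 90).
After α: (225, 88).
Z = 88 is radium.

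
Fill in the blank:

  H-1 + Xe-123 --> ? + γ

Conserve mass number: 1 + 123 = A + 0, so A = 124.
Conserve atomic number: 1 + 54 = Z + 0, so Z = 55.
Z = 55 is caesium, so the species is Cs-124.

Cs-124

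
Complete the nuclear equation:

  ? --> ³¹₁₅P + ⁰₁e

Conserve mass number: A = 31 + 0, so A = 31.
Conserve atomic number: Z = 15 + 1, so Z = 16.
Z = 16 is sulfur, so the species is ³¹₁₆S.

S-31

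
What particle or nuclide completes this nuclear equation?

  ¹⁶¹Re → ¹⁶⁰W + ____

Conserve mass number: 161 = 160 + A, so A = 1.
Conserve atomic number: 75 = 74 + Z, so Z = 1.
A = 1 and Z = 1 is ¹H — a proton.

proton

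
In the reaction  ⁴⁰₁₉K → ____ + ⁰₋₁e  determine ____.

Ca-40

Conserve mass number: 40 = A + 0, so A = 40.
Conserve atomic number: 19 = Z − 1, so Z = 20.
Z = 20 is calcium, so the species is ⁴⁰₂₀Ca.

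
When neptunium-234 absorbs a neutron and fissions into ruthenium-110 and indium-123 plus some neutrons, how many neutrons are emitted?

Conserve mass number: 235 = 110 + 123 + k, so k = 235 − 233 = 2.
Check atomic number: 93 = 44 + 49 + 0 = 93. ✓

2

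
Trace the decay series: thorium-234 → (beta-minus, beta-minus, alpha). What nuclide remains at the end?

Start: (A, Z) = (234, 90).
After β⁻: (234, 91).
After β⁻: (234, 92).
After α: (230, 90).
Z = 90 is thorium.

Th-230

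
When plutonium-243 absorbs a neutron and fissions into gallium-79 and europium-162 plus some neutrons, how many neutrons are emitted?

Conserve mass number: 244 = 79 + 162 + k, so k = 244 − 241 = 3.
Check atomic number: 94 = 31 + 63 + 0 = 94. ✓

3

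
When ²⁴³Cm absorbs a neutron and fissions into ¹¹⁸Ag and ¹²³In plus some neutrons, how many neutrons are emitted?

3

Conserve mass number: 244 = 118 + 123 + k, so k = 244 − 241 = 3.
Check atomic number: 96 = 47 + 49 + 0 = 96. ✓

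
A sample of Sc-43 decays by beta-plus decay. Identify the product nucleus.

Ca-43

Beta-plus decay: mass number changes by +0, atomic number by -1.
A: 43 = 43; Z: 21 − 1 = 20.
Z = 20 is calcium, so the daughter is Ca-43.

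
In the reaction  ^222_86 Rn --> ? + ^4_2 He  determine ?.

Po-218

Conserve mass number: 222 = A + 4, so A = 218.
Conserve atomic number: 86 = Z + 2, so Z = 84.
Z = 84 is polonium, so the species is ^218_84 Po.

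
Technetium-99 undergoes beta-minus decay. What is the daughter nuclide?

Beta-minus decay: mass number changes by +0, atomic number by +1.
A: 99 = 99; Z: 43 + 1 = 44.
Z = 44 is ruthenium, so the daughter is ruthenium-99.

Ru-99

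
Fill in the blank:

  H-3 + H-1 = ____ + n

Conserve mass number: 3 + 1 = A + 1, so A = 3.
Conserve atomic number: 1 + 1 = Z + 0, so Z = 2.
Z = 2 is helium, so the species is He-3.

He-3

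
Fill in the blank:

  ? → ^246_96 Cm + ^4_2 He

Conserve mass number: A = 246 + 4, so A = 250.
Conserve atomic number: Z = 96 + 2, so Z = 98.
Z = 98 is californium, so the species is ^250_98 Cf.

Cf-250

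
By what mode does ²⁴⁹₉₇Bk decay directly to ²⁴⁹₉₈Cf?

beta-minus decay

ΔA = 249 − 249 = 0; ΔZ = 98 − 97 = +1.
A is unchanged and Z rises by 1 — a neutron has become a proton (β⁻ decay).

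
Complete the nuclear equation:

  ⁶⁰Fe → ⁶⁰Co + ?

Conserve mass number: 60 = 60 + A, so A = 0.
Conserve atomic number: 26 = 27 + Z, so Z = -1.
A = 0 and Z = -1 is e⁻ — a beta-minus particle.

beta-minus particle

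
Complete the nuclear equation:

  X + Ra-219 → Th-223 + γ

Conserve mass number: A + 219 = 223 + 0, so A = 4.
Conserve atomic number: Z + 88 = 90 + 0, so Z = 2.
A = 4 and Z = 2 is He-4 — an alpha particle.

alpha particle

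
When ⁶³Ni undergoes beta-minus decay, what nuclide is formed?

Beta-minus decay: mass number changes by +0, atomic number by +1.
A: 63 = 63; Z: 28 + 1 = 29.
Z = 29 is copper, so the daughter is ⁶³Cu.

Cu-63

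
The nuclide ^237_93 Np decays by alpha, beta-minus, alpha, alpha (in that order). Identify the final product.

Start: (A, Z) = (237, 93).
After α: (233, 91).
After β⁻: (233, 92).
After α: (229, 90).
After α: (225, 88).
Z = 88 is radium.

Ra-225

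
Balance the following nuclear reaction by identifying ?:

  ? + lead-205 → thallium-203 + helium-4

Conserve mass number: A + 205 = 203 + 4, so A = 2.
Conserve atomic number: Z + 82 = 81 + 2, so Z = 1.
A = 2 and Z = 1 is hydrogen-2 — a deuteron.

deuteron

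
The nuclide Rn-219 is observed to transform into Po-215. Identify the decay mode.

alpha decay

ΔA = 215 − 219 = -4; ΔZ = 84 − 86 = -2.
A drops by 4 and Z drops by 2 — the signature of alpha emission.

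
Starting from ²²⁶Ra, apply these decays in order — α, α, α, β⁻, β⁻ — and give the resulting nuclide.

Po-214

Start: (A, Z) = (226, 88).
After α: (222, 86).
After α: (218, 84).
After α: (214, 82).
After β⁻: (214, 83).
After β⁻: (214, 84).
Z = 84 is polonium.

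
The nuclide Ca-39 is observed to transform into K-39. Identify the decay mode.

beta-plus decay or electron capture

ΔA = 39 − 39 = 0; ΔZ = 19 − 20 = -1.
A is unchanged and Z drops by 1 — a proton has become a neutron (β⁺ emission or electron capture).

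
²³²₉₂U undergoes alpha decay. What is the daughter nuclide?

Th-228

Alpha decay: mass number changes by -4, atomic number by -2.
A: 232 − 4 = 228; Z: 92 − 2 = 90.
Z = 90 is thorium, so the daughter is ²²⁸₉₀Th.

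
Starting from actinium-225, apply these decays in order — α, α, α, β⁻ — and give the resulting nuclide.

Po-213

Start: (A, Z) = (225, 89).
After α: (221, 87).
After α: (217, 85).
After α: (213, 83).
After β⁻: (213, 84).
Z = 84 is polonium.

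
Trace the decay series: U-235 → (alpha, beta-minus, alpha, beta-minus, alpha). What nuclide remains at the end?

Ra-223

Start: (A, Z) = (235, 92).
After α: (231, 90).
After β⁻: (231, 91).
After α: (227, 89).
After β⁻: (227, 90).
After α: (223, 88).
Z = 88 is radium.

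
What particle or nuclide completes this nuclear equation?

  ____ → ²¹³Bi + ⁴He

Conserve mass number: A = 213 + 4, so A = 217.
Conserve atomic number: Z = 83 + 2, so Z = 85.
Z = 85 is astatine, so the species is ²¹⁷At.

At-217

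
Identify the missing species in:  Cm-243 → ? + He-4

Conserve mass number: 243 = A + 4, so A = 239.
Conserve atomic number: 96 = Z + 2, so Z = 94.
Z = 94 is plutonium, so the species is Pu-239.

Pu-239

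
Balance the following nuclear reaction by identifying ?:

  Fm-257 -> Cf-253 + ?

alpha particle

Conserve mass number: 257 = 253 + A, so A = 4.
Conserve atomic number: 100 = 98 + Z, so Z = 2.
A = 4 and Z = 2 is He-4 — an alpha particle.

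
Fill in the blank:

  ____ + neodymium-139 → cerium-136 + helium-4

Conserve mass number: A + 139 = 136 + 4, so A = 1.
Conserve atomic number: Z + 60 = 58 + 2, so Z = 0.
A = 1 and Z = 0 is neutron — a neutron.

neutron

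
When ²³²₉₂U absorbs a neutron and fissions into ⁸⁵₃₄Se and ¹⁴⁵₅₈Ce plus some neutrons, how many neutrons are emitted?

Conserve mass number: 233 = 85 + 145 + k, so k = 233 − 230 = 3.
Check atomic number: 92 = 34 + 58 + 0 = 92. ✓

3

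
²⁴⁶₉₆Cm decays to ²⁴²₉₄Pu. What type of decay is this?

ΔA = 242 − 246 = -4; ΔZ = 94 − 96 = -2.
A drops by 4 and Z drops by 2 — the signature of alpha emission.

alpha decay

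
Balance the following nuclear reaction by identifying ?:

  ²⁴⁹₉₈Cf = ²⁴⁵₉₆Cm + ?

Conserve mass number: 249 = 245 + A, so A = 4.
Conserve atomic number: 98 = 96 + Z, so Z = 2.
A = 4 and Z = 2 is ⁴₂He — an alpha particle.

alpha particle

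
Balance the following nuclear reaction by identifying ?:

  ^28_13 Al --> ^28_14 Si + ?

Conserve mass number: 28 = 28 + A, so A = 0.
Conserve atomic number: 13 = 14 + Z, so Z = -1.
A = 0 and Z = -1 is ^0_-1 e — a beta-minus particle.

beta-minus particle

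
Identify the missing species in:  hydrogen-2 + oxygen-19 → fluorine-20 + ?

Conserve mass number: 2 + 19 = 20 + A, so A = 1.
Conserve atomic number: 1 + 8 = 9 + Z, so Z = 0.
A = 1 and Z = 0 is neutron — a neutron.

neutron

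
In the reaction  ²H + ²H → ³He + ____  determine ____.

neutron

Conserve mass number: 2 + 2 = 3 + A, so A = 1.
Conserve atomic number: 1 + 1 = 2 + Z, so Z = 0.
A = 1 and Z = 0 is ¹n — a neutron.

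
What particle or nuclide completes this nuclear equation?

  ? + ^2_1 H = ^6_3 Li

alpha particle

Conserve mass number: A + 2 = 6, so A = 4.
Conserve atomic number: Z + 1 = 3, so Z = 2.
A = 4 and Z = 2 is ^4_2 He — an alpha particle.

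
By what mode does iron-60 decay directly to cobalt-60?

beta-minus decay

ΔA = 60 − 60 = 0; ΔZ = 27 − 26 = +1.
A is unchanged and Z rises by 1 — a neutron has become a proton (β⁻ decay).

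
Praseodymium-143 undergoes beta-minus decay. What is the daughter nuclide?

Beta-minus decay: mass number changes by +0, atomic number by +1.
A: 143 = 143; Z: 59 + 1 = 60.
Z = 60 is neodymium, so the daughter is neodymium-143.

Nd-143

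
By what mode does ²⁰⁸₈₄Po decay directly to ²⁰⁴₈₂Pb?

alpha decay

ΔA = 204 − 208 = -4; ΔZ = 82 − 84 = -2.
A drops by 4 and Z drops by 2 — the signature of alpha emission.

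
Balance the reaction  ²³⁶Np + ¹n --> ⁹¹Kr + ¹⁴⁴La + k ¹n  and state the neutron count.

Conserve mass number: 237 = 91 + 144 + k, so k = 237 − 235 = 2.
Check atomic number: 93 = 36 + 57 + 0 = 93. ✓

2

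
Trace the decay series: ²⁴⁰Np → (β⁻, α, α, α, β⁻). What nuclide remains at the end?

Ac-228

Start: (A, Z) = (240, 93).
After β⁻: (240, 94).
After α: (236, 92).
After α: (232, 90).
After α: (228, 88).
After β⁻: (228, 89).
Z = 89 is actinium.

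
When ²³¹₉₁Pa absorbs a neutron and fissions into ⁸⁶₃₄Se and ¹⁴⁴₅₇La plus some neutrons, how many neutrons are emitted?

2

Conserve mass number: 232 = 86 + 144 + k, so k = 232 − 230 = 2.
Check atomic number: 91 = 34 + 57 + 0 = 91. ✓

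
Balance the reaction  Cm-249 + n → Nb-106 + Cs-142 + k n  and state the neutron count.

2

Conserve mass number: 250 = 106 + 142 + k, so k = 250 − 248 = 2.
Check atomic number: 96 = 41 + 55 + 0 = 96. ✓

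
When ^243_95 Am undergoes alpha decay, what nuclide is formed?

Np-239

Alpha decay: mass number changes by -4, atomic number by -2.
A: 243 − 4 = 239; Z: 95 − 2 = 93.
Z = 93 is neptunium, so the daughter is ^239_93 Np.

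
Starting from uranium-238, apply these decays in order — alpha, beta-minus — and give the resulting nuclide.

Pa-234

Start: (A, Z) = (238, 92).
After α: (234, 90).
After β⁻: (234, 91).
Z = 91 is protactinium.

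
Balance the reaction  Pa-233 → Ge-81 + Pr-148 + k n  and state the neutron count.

Conserve mass number: 233 = 81 + 148 + k, so k = 233 − 229 = 4.
Check atomic number: 91 = 32 + 59 + 0 = 91. ✓

4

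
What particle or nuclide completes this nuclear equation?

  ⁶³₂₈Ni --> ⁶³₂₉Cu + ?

beta-minus particle

Conserve mass number: 63 = 63 + A, so A = 0.
Conserve atomic number: 28 = 29 + Z, so Z = -1.
A = 0 and Z = -1 is ⁰₋₁e — a beta-minus particle.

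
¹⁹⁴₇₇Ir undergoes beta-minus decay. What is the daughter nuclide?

Pt-194

Beta-minus decay: mass number changes by +0, atomic number by +1.
A: 194 = 194; Z: 77 + 1 = 78.
Z = 78 is platinum, so the daughter is ¹⁹⁴₇₈Pt.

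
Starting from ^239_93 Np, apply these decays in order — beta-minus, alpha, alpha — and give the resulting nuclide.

Start: (A, Z) = (239, 93).
After β⁻: (239, 94).
After α: (235, 92).
After α: (231, 90).
Z = 90 is thorium.

Th-231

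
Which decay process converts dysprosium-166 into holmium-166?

beta-minus decay

ΔA = 166 − 166 = 0; ΔZ = 67 − 66 = +1.
A is unchanged and Z rises by 1 — a neutron has become a proton (β⁻ decay).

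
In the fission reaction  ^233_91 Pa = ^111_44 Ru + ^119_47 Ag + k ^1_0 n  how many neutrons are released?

3

Conserve mass number: 233 = 111 + 119 + k, so k = 233 − 230 = 3.
Check atomic number: 91 = 44 + 47 + 0 = 91. ✓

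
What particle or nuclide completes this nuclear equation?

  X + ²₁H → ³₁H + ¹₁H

Conserve mass number: A + 2 = 3 + 1, so A = 2.
Conserve atomic number: Z + 1 = 1 + 1, so Z = 1.
A = 2 and Z = 1 is ²₁H — a deuteron.

deuteron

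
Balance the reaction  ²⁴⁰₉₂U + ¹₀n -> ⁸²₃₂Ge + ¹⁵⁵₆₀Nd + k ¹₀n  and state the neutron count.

Conserve mass number: 241 = 82 + 155 + k, so k = 241 − 237 = 4.
Check atomic number: 92 = 32 + 60 + 0 = 92. ✓

4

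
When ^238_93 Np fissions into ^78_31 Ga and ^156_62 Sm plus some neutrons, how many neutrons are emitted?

4

Conserve mass number: 238 = 78 + 156 + k, so k = 238 − 234 = 4.
Check atomic number: 93 = 31 + 62 + 0 = 93. ✓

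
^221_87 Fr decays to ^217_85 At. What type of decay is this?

alpha decay

ΔA = 217 − 221 = -4; ΔZ = 85 − 87 = -2.
A drops by 4 and Z drops by 2 — the signature of alpha emission.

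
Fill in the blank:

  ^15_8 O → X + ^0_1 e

Conserve mass number: 15 = A + 0, so A = 15.
Conserve atomic number: 8 = Z + 1, so Z = 7.
Z = 7 is nitrogen, so the species is ^15_7 N.

N-15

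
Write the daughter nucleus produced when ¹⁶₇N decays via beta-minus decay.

Beta-minus decay: mass number changes by +0, atomic number by +1.
A: 16 = 16; Z: 7 + 1 = 8.
Z = 8 is oxygen, so the daughter is ¹⁶₈O.

O-16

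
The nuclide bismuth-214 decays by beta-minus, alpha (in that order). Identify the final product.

Start: (A, Z) = (214, 83).
After β⁻: (214, 84).
After α: (210, 82).
Z = 82 is lead.

Pb-210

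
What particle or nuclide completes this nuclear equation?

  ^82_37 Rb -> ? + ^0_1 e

Kr-82

Conserve mass number: 82 = A + 0, so A = 82.
Conserve atomic number: 37 = Z + 1, so Z = 36.
Z = 36 is krypton, so the species is ^82_36 Kr.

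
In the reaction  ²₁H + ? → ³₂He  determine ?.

Conserve mass number: 2 + A = 3, so A = 1.
Conserve atomic number: 1 + Z = 2, so Z = 1.
A = 1 and Z = 1 is ¹₁H — a proton.

proton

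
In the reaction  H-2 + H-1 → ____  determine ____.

He-3

Conserve mass number: 2 + 1 = A, so A = 3.
Conserve atomic number: 1 + 1 = Z, so Z = 2.
Z = 2 is helium, so the species is He-3.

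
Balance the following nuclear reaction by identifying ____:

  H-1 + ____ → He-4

Conserve mass number: 1 + A = 4, so A = 3.
Conserve atomic number: 1 + Z = 2, so Z = 1.
A = 3 and Z = 1 is H-3 — a triton.

triton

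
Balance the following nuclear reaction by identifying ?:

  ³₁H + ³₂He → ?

Conserve mass number: 3 + 3 = A, so A = 6.
Conserve atomic number: 1 + 2 = Z, so Z = 3.
Z = 3 is lithium, so the species is ⁶₃Li.

Li-6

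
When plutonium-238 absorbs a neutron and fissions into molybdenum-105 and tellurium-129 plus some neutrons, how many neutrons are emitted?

Conserve mass number: 239 = 105 + 129 + k, so k = 239 − 234 = 5.
Check atomic number: 94 = 42 + 52 + 0 = 94. ✓

5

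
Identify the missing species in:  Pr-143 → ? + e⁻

Conserve mass number: 143 = A + 0, so A = 143.
Conserve atomic number: 59 = Z − 1, so Z = 60.
Z = 60 is neodymium, so the species is Nd-143.

Nd-143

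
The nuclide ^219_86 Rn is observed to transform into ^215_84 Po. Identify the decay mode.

alpha decay

ΔA = 215 − 219 = -4; ΔZ = 84 − 86 = -2.
A drops by 4 and Z drops by 2 — the signature of alpha emission.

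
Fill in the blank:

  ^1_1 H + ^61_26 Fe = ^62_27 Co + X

gamma ray

Conserve mass number: 1 + 61 = 62 + A, so A = 0.
Conserve atomic number: 1 + 26 = 27 + Z, so Z = 0.
A = 0 and Z = 0 is ^0_0 γ — a gamma ray.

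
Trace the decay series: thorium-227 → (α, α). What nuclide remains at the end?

Rn-219

Start: (A, Z) = (227, 90).
After α: (223, 88).
After α: (219, 86).
Z = 86 is radon.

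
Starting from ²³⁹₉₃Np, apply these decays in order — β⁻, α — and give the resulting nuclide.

U-235

Start: (A, Z) = (239, 93).
After β⁻: (239, 94).
After α: (235, 92).
Z = 92 is uranium.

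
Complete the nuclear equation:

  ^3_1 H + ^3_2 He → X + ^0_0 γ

Conserve mass number: 3 + 3 = A + 0, so A = 6.
Conserve atomic number: 1 + 2 = Z + 0, so Z = 3.
Z = 3 is lithium, so the species is ^6_3 Li.

Li-6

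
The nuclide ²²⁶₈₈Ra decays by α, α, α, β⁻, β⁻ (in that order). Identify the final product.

Start: (A, Z) = (226, 88).
After α: (222, 86).
After α: (218, 84).
After α: (214, 82).
After β⁻: (214, 83).
After β⁻: (214, 84).
Z = 84 is polonium.

Po-214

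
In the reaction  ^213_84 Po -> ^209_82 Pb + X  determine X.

Conserve mass number: 213 = 209 + A, so A = 4.
Conserve atomic number: 84 = 82 + Z, so Z = 2.
A = 4 and Z = 2 is ^4_2 He — an alpha particle.

alpha particle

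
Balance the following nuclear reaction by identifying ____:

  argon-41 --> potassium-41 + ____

beta-minus particle

Conserve mass number: 41 = 41 + A, so A = 0.
Conserve atomic number: 18 = 19 + Z, so Z = -1.
A = 0 and Z = -1 is e⁻ — a beta-minus particle.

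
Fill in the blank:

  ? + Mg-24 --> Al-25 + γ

Conserve mass number: A + 24 = 25 + 0, so A = 1.
Conserve atomic number: Z + 12 = 13 + 0, so Z = 1.
A = 1 and Z = 1 is H-1 — a proton.

proton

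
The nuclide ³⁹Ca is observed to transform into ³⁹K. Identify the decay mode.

ΔA = 39 − 39 = 0; ΔZ = 19 − 20 = -1.
A is unchanged and Z drops by 1 — a proton has become a neutron (β⁺ emission or electron capture).

beta-plus decay or electron capture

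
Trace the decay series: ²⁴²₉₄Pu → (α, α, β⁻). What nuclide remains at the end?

Start: (A, Z) = (242, 94).
After α: (238, 92).
After α: (234, 90).
After β⁻: (234, 91).
Z = 91 is protactinium.

Pa-234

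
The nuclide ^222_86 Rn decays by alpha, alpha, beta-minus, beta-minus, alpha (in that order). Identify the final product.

Pb-210

Start: (A, Z) = (222, 86).
After α: (218, 84).
After α: (214, 82).
After β⁻: (214, 83).
After β⁻: (214, 84).
After α: (210, 82).
Z = 82 is lead.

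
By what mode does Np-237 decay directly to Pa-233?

alpha decay

ΔA = 233 − 237 = -4; ΔZ = 91 − 93 = -2.
A drops by 4 and Z drops by 2 — the signature of alpha emission.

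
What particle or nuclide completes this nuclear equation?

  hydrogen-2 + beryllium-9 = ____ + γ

Conserve mass number: 2 + 9 = A + 0, so A = 11.
Conserve atomic number: 1 + 4 = Z + 0, so Z = 5.
Z = 5 is boron, so the species is boron-11.

B-11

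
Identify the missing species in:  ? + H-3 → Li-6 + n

Conserve mass number: A + 3 = 6 + 1, so A = 4.
Conserve atomic number: Z + 1 = 3 + 0, so Z = 2.
A = 4 and Z = 2 is He-4 — an alpha particle.

alpha particle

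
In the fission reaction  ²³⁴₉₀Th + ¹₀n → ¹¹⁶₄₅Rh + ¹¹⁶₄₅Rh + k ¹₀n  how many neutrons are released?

3

Conserve mass number: 235 = 116 + 116 + k, so k = 235 − 232 = 3.
Check atomic number: 90 = 45 + 45 + 0 = 90. ✓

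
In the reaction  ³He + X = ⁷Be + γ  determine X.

Conserve mass number: 3 + A = 7 + 0, so A = 4.
Conserve atomic number: 2 + Z = 4 + 0, so Z = 2.
A = 4 and Z = 2 is ⁴He — an alpha particle.

alpha particle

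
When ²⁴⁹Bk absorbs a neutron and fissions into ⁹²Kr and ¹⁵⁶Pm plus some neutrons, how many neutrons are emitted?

2

Conserve mass number: 250 = 92 + 156 + k, so k = 250 − 248 = 2.
Check atomic number: 97 = 36 + 61 + 0 = 97. ✓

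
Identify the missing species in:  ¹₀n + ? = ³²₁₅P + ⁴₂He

Conserve mass number: 1 + A = 32 + 4, so A = 35.
Conserve atomic number: 0 + Z = 15 + 2, so Z = 17.
Z = 17 is chlorine, so the species is ³⁵₁₇Cl.

Cl-35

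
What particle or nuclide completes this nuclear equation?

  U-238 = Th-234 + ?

alpha particle

Conserve mass number: 238 = 234 + A, so A = 4.
Conserve atomic number: 92 = 90 + Z, so Z = 2.
A = 4 and Z = 2 is He-4 — an alpha particle.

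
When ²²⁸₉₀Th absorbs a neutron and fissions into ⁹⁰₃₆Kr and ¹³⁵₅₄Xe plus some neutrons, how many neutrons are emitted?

4

Conserve mass number: 229 = 90 + 135 + k, so k = 229 − 225 = 4.
Check atomic number: 90 = 36 + 54 + 0 = 90. ✓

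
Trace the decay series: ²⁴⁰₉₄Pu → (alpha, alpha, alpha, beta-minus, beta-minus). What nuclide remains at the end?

Th-228

Start: (A, Z) = (240, 94).
After α: (236, 92).
After α: (232, 90).
After α: (228, 88).
After β⁻: (228, 89).
After β⁻: (228, 90).
Z = 90 is thorium.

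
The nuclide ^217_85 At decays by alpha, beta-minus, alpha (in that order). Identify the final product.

Pb-209

Start: (A, Z) = (217, 85).
After α: (213, 83).
After β⁻: (213, 84).
After α: (209, 82).
Z = 82 is lead.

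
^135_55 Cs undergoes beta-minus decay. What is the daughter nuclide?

Beta-minus decay: mass number changes by +0, atomic number by +1.
A: 135 = 135; Z: 55 + 1 = 56.
Z = 56 is barium, so the daughter is ^135_56 Ba.

Ba-135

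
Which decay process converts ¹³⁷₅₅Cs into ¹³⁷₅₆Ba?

ΔA = 137 − 137 = 0; ΔZ = 56 − 55 = +1.
A is unchanged and Z rises by 1 — a neutron has become a proton (β⁻ decay).

beta-minus decay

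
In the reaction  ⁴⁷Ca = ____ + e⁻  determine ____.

Conserve mass number: 47 = A + 0, so A = 47.
Conserve atomic number: 20 = Z − 1, so Z = 21.
Z = 21 is scandium, so the species is ⁴⁷Sc.

Sc-47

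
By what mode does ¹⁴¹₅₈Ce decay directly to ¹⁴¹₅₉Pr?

ΔA = 141 − 141 = 0; ΔZ = 59 − 58 = +1.
A is unchanged and Z rises by 1 — a neutron has become a proton (β⁻ decay).

beta-minus decay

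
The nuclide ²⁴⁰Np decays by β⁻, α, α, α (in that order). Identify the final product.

Start: (A, Z) = (240, 93).
After β⁻: (240, 94).
After α: (236, 92).
After α: (232, 90).
After α: (228, 88).
Z = 88 is radium.

Ra-228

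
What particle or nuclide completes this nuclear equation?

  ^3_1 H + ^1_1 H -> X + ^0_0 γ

He-4

Conserve mass number: 3 + 1 = A + 0, so A = 4.
Conserve atomic number: 1 + 1 = Z + 0, so Z = 2.
A = 4 and Z = 2 is ^4_2 He — an alpha particle.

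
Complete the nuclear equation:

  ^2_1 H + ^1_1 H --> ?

Conserve mass number: 2 + 1 = A, so A = 3.
Conserve atomic number: 1 + 1 = Z, so Z = 2.
Z = 2 is helium, so the species is ^3_2 He.

He-3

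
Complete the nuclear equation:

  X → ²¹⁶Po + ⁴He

Conserve mass number: A = 216 + 4, so A = 220.
Conserve atomic number: Z = 84 + 2, so Z = 86.
Z = 86 is radon, so the species is ²²⁰Rn.

Rn-220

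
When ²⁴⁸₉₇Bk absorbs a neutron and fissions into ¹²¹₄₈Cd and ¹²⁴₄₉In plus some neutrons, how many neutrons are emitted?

Conserve mass number: 249 = 121 + 124 + k, so k = 249 − 245 = 4.
Check atomic number: 97 = 48 + 49 + 0 = 97. ✓

4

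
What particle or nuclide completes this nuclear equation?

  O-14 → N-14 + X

positron

Conserve mass number: 14 = 14 + A, so A = 0.
Conserve atomic number: 8 = 7 + Z, so Z = 1.
A = 0 and Z = 1 is e⁺ — a positron.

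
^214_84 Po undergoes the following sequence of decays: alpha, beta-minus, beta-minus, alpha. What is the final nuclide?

Pb-206

Start: (A, Z) = (214, 84).
After α: (210, 82).
After β⁻: (210, 83).
After β⁻: (210, 84).
After α: (206, 82).
Z = 82 is lead.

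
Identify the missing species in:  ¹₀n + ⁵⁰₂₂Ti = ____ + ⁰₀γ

Conserve mass number: 1 + 50 = A + 0, so A = 51.
Conserve atomic number: 0 + 22 = Z + 0, so Z = 22.
Z = 22 is titanium, so the species is ⁵¹₂₂Ti.

Ti-51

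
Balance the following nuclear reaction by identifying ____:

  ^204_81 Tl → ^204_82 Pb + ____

beta-minus particle

Conserve mass number: 204 = 204 + A, so A = 0.
Conserve atomic number: 81 = 82 + Z, so Z = -1.
A = 0 and Z = -1 is ^0_-1 e — a beta-minus particle.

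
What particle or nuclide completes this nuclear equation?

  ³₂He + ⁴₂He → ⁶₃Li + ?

Conserve mass number: 3 + 4 = 6 + A, so A = 1.
Conserve atomic number: 2 + 2 = 3 + Z, so Z = 1.
A = 1 and Z = 1 is ¹₁H — a proton.

proton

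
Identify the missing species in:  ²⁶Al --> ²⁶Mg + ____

Conserve mass number: 26 = 26 + A, so A = 0.
Conserve atomic number: 13 = 12 + Z, so Z = 1.
A = 0 and Z = 1 is e⁺ — a positron.

positron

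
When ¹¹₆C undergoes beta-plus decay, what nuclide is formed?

Beta-plus decay: mass number changes by +0, atomic number by -1.
A: 11 = 11; Z: 6 − 1 = 5.
Z = 5 is boron, so the daughter is ¹¹₅B.

B-11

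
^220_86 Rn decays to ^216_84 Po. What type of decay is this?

ΔA = 216 − 220 = -4; ΔZ = 84 − 86 = -2.
A drops by 4 and Z drops by 2 — the signature of alpha emission.

alpha decay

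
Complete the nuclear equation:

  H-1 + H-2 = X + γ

Conserve mass number: 1 + 2 = A + 0, so A = 3.
Conserve atomic number: 1 + 1 = Z + 0, so Z = 2.
Z = 2 is helium, so the species is He-3.

He-3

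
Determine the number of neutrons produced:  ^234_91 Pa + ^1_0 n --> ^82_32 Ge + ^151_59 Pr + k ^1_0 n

Conserve mass number: 235 = 82 + 151 + k, so k = 235 − 233 = 2.
Check atomic number: 91 = 32 + 59 + 0 = 91. ✓

2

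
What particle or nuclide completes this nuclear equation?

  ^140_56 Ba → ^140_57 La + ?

beta-minus particle

Conserve mass number: 140 = 140 + A, so A = 0.
Conserve atomic number: 56 = 57 + Z, so Z = -1.
A = 0 and Z = -1 is ^0_-1 e — a beta-minus particle.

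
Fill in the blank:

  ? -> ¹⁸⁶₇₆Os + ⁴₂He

Pt-190

Conserve mass number: A = 186 + 4, so A = 190.
Conserve atomic number: Z = 76 + 2, so Z = 78.
Z = 78 is platinum, so the species is ¹⁹⁰₇₈Pt.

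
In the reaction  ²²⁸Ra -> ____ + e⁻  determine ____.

Ac-228

Conserve mass number: 228 = A + 0, so A = 228.
Conserve atomic number: 88 = Z − 1, so Z = 89.
Z = 89 is actinium, so the species is ²²⁸Ac.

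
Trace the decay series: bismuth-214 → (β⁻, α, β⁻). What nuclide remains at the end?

Bi-210

Start: (A, Z) = (214, 83).
After β⁻: (214, 84).
After α: (210, 82).
After β⁻: (210, 83).
Z = 83 is bismuth.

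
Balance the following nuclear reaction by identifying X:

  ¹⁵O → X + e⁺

N-15

Conserve mass number: 15 = A + 0, so A = 15.
Conserve atomic number: 8 = Z + 1, so Z = 7.
Z = 7 is nitrogen, so the species is ¹⁵N.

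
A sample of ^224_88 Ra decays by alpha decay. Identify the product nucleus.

Rn-220

Alpha decay: mass number changes by -4, atomic number by -2.
A: 224 − 4 = 220; Z: 88 − 2 = 86.
Z = 86 is radon, so the daughter is ^220_86 Rn.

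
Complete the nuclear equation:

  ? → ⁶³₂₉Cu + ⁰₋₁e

Ni-63

Conserve mass number: A = 63 + 0, so A = 63.
Conserve atomic number: Z = 29 − 1, so Z = 28.
Z = 28 is nickel, so the species is ⁶³₂₈Ni.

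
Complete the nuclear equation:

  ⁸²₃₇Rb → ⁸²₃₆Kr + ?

Conserve mass number: 82 = 82 + A, so A = 0.
Conserve atomic number: 37 = 36 + Z, so Z = 1.
A = 0 and Z = 1 is ⁰₁e — a positron.

positron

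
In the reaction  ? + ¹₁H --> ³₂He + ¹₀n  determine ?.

triton

Conserve mass number: A + 1 = 3 + 1, so A = 3.
Conserve atomic number: Z + 1 = 2 + 0, so Z = 1.
A = 3 and Z = 1 is ³₁H — a triton.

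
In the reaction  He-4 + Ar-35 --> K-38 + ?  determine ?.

proton

Conserve mass number: 4 + 35 = 38 + A, so A = 1.
Conserve atomic number: 2 + 18 = 19 + Z, so Z = 1.
A = 1 and Z = 1 is H-1 — a proton.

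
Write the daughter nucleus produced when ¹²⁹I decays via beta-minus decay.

Beta-minus decay: mass number changes by +0, atomic number by +1.
A: 129 = 129; Z: 53 + 1 = 54.
Z = 54 is xenon, so the daughter is ¹²⁹Xe.

Xe-129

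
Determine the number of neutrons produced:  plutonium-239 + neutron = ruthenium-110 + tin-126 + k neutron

4

Conserve mass number: 240 = 110 + 126 + k, so k = 240 − 236 = 4.
Check atomic number: 94 = 44 + 50 + 0 = 94. ✓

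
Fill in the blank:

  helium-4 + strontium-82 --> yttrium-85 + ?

Conserve mass number: 4 + 82 = 85 + A, so A = 1.
Conserve atomic number: 2 + 38 = 39 + Z, so Z = 1.
A = 1 and Z = 1 is hydrogen-1 — a proton.

proton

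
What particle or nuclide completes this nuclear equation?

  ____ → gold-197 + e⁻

Conserve mass number: A = 197 + 0, so A = 197.
Conserve atomic number: Z = 79 − 1, so Z = 78.
Z = 78 is platinum, so the species is platinum-197.

Pt-197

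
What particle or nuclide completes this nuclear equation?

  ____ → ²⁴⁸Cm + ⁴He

Conserve mass number: A = 248 + 4, so A = 252.
Conserve atomic number: Z = 96 + 2, so Z = 98.
Z = 98 is californium, so the species is ²⁵²Cf.

Cf-252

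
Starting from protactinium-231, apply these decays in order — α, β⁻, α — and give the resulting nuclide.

Start: (A, Z) = (231, 91).
After α: (227, 89).
After β⁻: (227, 90).
After α: (223, 88).
Z = 88 is radium.

Ra-223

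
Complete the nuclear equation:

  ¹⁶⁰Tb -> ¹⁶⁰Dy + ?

Conserve mass number: 160 = 160 + A, so A = 0.
Conserve atomic number: 65 = 66 + Z, so Z = -1.
A = 0 and Z = -1 is e⁻ — a beta-minus particle.

beta-minus particle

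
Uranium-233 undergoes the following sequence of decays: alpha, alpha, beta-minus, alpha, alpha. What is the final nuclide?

Start: (A, Z) = (233, 92).
After α: (229, 90).
After α: (225, 88).
After β⁻: (225, 89).
After α: (221, 87).
After α: (217, 85).
Z = 85 is astatine.

At-217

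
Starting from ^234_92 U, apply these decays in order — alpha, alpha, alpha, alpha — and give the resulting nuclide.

Start: (A, Z) = (234, 92).
After α: (230, 90).
After α: (226, 88).
After α: (222, 86).
After α: (218, 84).
Z = 84 is polonium.

Po-218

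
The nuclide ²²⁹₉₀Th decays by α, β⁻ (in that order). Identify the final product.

Ac-225

Start: (A, Z) = (229, 90).
After α: (225, 88).
After β⁻: (225, 89).
Z = 89 is actinium.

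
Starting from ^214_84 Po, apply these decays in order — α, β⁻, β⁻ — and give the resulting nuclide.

Start: (A, Z) = (214, 84).
After α: (210, 82).
After β⁻: (210, 83).
After β⁻: (210, 84).
Z = 84 is polonium.

Po-210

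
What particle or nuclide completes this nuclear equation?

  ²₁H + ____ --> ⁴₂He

deuteron

Conserve mass number: 2 + A = 4, so A = 2.
Conserve atomic number: 1 + Z = 2, so Z = 1.
A = 2 and Z = 1 is ²₁H — a deuteron.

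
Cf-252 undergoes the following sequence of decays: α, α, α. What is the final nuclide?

Start: (A, Z) = (252, 98).
After α: (248, 96).
After α: (244, 94).
After α: (240, 92).
Z = 92 is uranium.

U-240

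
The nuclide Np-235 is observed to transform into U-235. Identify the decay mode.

beta-plus decay or electron capture

ΔA = 235 − 235 = 0; ΔZ = 92 − 93 = -1.
A is unchanged and Z drops by 1 — a proton has become a neutron (β⁺ emission or electron capture).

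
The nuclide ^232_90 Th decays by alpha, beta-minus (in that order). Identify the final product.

Start: (A, Z) = (232, 90).
After α: (228, 88).
After β⁻: (228, 89).
Z = 89 is actinium.

Ac-228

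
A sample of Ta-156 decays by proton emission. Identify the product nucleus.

Hf-155

Proton emission: mass number changes by -1, atomic number by -1.
A: 156 − 1 = 155; Z: 73 − 1 = 72.
Z = 72 is hafnium, so the daughter is Hf-155.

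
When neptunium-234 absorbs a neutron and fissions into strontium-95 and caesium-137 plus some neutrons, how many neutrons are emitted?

Conserve mass number: 235 = 95 + 137 + k, so k = 235 − 232 = 3.
Check atomic number: 93 = 38 + 55 + 0 = 93. ✓

3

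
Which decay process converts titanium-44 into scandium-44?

beta-plus decay or electron capture

ΔA = 44 − 44 = 0; ΔZ = 21 − 22 = -1.
A is unchanged and Z drops by 1 — a proton has become a neutron (β⁺ emission or electron capture).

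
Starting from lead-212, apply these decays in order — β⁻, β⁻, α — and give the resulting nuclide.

Pb-208

Start: (A, Z) = (212, 82).
After β⁻: (212, 83).
After β⁻: (212, 84).
After α: (208, 82).
Z = 82 is lead.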